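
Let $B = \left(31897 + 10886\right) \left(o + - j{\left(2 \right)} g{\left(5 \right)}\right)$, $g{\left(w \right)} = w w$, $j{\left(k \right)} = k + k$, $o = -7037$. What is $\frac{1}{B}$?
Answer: $- \frac{1}{305342271} \approx -3.275 \cdot 10^{-9}$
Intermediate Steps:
$j{\left(k \right)} = 2 k$
$g{\left(w \right)} = w^{2}$
$B = -305342271$ ($B = \left(31897 + 10886\right) \left(-7037 + - 2 \cdot 2 \cdot 5^{2}\right) = 42783 \left(-7037 + \left(-1\right) 4 \cdot 25\right) = 42783 \left(-7037 - 100\right) = 42783 \left(-7137\right) = -305342271$)
$\frac{1}{B} = \frac{1}{-305342271} = - \frac{1}{305342271}$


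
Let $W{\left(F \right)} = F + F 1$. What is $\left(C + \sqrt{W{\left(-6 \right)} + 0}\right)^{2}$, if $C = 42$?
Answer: $1752 + 168 i \sqrt{3} \approx 1752.0 + 290.98 i$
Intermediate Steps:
$W{\left(F \right)} = 2 F$ ($W{\left(F \right)} = F + F = 2 F$)
$\left(C + \sqrt{W{\left(-6 \right)} + 0}\right)^{2} = \left(42 + \sqrt{2 \left(-6\right) + 0}\right)^{2} = \left(42 + \sqrt{-12 + 0}\right)^{2} = \left(42 + \sqrt{-12}\right)^{2} = \left(42 + 2 i \sqrt{3}\right)^{2}$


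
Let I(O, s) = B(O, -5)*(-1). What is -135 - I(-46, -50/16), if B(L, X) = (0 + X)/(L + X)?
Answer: -6880/51 ≈ -134.90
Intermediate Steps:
B(L, X) = X/(L + X)
I(O, s) = 5/(-5 + O) (I(O, s) = -5/(O - 5)*(-1) = -5/(-5 + O)*(-1) = 5/(-5 + O))
-135 - I(-46, -50/16) = -135 - 5/(-5 - 46) = -135 - 5/(-51) = -135 - 5*(-1)/51 = -135 - 1*(-5/51) = -135 + 5/51 = -6880/51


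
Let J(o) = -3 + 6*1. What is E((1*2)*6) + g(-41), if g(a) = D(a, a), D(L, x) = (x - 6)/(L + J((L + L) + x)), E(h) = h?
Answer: 503/38 ≈ 13.237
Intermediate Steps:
J(o) = 3 (J(o) = -3 + 6 = 3)
D(L, x) = (-6 + x)/(3 + L) (D(L, x) = (x - 6)/(L + 3) = (-6 + x)/(3 + L))
g(a) = (-6 + a)/(3 + a)
E((1*2)*6) + g(-41) = (1*2)*6 + (-6 - 41)/(3 - 41) = 2*6 - 47/(-38) = 12 - 1/38*(-47) = 12 + 47/38 = 503/38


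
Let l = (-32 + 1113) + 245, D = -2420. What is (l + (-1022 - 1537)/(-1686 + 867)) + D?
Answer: -297809/273 ≈ -1090.9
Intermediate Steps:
l = 1326 (l = 1081 + 245 = 1326)
(l + (-1022 - 1537)/(-1686 + 867)) + D = (1326 + (-1022 - 1537)/(-1686 + 867)) - 2420 = (1326 - 2559/(-819)) - 2420 = (1326 - 2559*(-1/819)) - 2420 = (1326 + 853/273) - 2420 = 362851/273 - 2420 = -297809/273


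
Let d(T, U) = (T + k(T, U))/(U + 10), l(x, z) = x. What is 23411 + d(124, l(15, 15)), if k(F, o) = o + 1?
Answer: 117083/5 ≈ 23417.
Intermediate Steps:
k(F, o) = 1 + o
d(T, U) = (1 + T + U)/(10 + U) (d(T, U) = (T + (1 + U))/(U + 10) = (1 + T + U)/(10 + U))
23411 + d(124, l(15, 15)) = 23411 + (1 + 124 + 15)/(10 + 15) = 23411 + 140/25 = 23411 + (1/25)*140 = 23411 + 28/5 = 117083/5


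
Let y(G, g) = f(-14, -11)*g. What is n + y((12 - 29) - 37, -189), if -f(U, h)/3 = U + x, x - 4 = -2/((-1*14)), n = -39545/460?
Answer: -522097/92 ≈ -5675.0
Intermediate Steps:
n = -7909/92 (n = -39545*1/460 = -7909/92 ≈ -85.967)
x = 29/7 (x = 4 - 2/((-1*14)) = 4 - 2/(-14) = 4 - 2*(-1/14) = 4 + 1/7 = 29/7 ≈ 4.1429)
f(U, h) = -87/7 - 3*U (f(U, h) = -3*(U + 29/7) = -3*(29/7 + U) = -87/7 - 3*U)
y(G, g) = 207*g/7 (y(G, g) = (-87/7 - 3*(-14))*g = (-87/7 + 42)*g = 207*g/7)
n + y((12 - 29) - 37, -189) = -7909/92 + (207/7)*(-189) = -7909/92 - 5589 = -522097/92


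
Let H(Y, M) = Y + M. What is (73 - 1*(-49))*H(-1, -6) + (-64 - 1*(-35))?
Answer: -883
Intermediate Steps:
H(Y, M) = M + Y
(73 - 1*(-49))*H(-1, -6) + (-64 - 1*(-35)) = (73 - 1*(-49))*(-6 - 1) + (-64 - 1*(-35)) = (73 + 49)*(-7) + (-64 + 35) = 122*(-7) - 29 = -854 - 29 = -883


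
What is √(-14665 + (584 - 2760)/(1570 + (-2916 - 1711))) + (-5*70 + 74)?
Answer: -276 + I*√137041424553/3057 ≈ -276.0 + 121.1*I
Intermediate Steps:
√(-14665 + (584 - 2760)/(1570 + (-2916 - 1711))) + (-5*70 + 74) = √(-14665 - 2176/(1570 - 4627)) + (-350 + 74) = √(-14665 - 2176/(-3057)) - 276 = √(-14665 - 2176*(-1/3057)) - 276 = √(-14665 + 2176/3057) - 276 = √(-44828729/3057) - 276 = I*√137041424553/3057 - 276 = -276 + I*√137041424553/3057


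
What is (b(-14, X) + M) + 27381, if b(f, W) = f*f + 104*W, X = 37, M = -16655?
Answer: 14770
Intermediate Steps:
b(f, W) = f² + 104*W
(b(-14, X) + M) + 27381 = (((-14)² + 104*37) - 16655) + 27381 = ((196 + 3848) - 16655) + 27381 = (4044 - 16655) + 27381 = -12611 + 27381 = 14770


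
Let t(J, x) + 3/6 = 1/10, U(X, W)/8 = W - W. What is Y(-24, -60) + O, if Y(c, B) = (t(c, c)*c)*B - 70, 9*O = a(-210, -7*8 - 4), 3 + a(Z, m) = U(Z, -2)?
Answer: -1939/3 ≈ -646.33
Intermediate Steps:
U(X, W) = 0 (U(X, W) = 8*(W - W) = 8*0 = 0)
a(Z, m) = -3 (a(Z, m) = -3 + 0 = -3)
O = -1/3 (O = (1/9)*(-3) = -1/3 ≈ -0.33333)
t(J, x) = -2/5 (t(J, x) = -1/2 + 1/10 = -2/5)
Y(c, B) = -70 - 2*B*c/5 (Y(c, B) = (-2*c/5)*B - 70 = -2*B*c/5 - 70 = -70 - 2*B*c/5)
Y(-24, -60) + O = (-70 - 2/5*(-60)*(-24)) - 1/3 = (-70 - 576) - 1/3 = -646 - 1/3 = -1939/3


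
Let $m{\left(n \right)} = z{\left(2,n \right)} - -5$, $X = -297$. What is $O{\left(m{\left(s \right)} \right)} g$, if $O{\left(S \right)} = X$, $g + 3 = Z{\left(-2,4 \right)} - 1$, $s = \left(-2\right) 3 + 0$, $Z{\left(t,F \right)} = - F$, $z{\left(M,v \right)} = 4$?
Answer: $2376$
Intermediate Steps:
$s = -6$ ($s = -6 + 0 = -6$)
$g = -8$ ($g = -3 - 5 = -8$)
$m{\left(n \right)} = 9$ ($m{\left(n \right)} = 4 - -5 = 4 + 5 = 9$)
$O{\left(S \right)} = -297$
$O{\left(m{\left(s \right)} \right)} g = \left(-297\right) \left(-8\right) = 2376$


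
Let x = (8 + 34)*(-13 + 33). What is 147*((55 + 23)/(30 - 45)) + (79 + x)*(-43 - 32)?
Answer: -348447/5 ≈ -69689.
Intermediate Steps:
x = 840 (x = 42*20 = 840)
147*((55 + 23)/(30 - 45)) + (79 + x)*(-43 - 32) = 147*((55 + 23)/(30 - 45)) + (79 + 840)*(-43 - 32) = 147*(78/(-15)) + 919*(-75) = 147*(78*(-1/15)) - 68925 = 147*(-26/5) - 68925 = -3822/5 - 68925 = -348447/5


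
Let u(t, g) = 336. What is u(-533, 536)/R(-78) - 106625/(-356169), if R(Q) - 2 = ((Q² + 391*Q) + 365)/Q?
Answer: 11915335277/8621070645 ≈ 1.3821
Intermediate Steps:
R(Q) = 2 + (365 + Q² + 391*Q)/Q (R(Q) = 2 + ((Q² + 391*Q) + 365)/Q = 2 + (365 + Q² + 391*Q)/Q)
u(-533, 536)/R(-78) - 106625/(-356169) = 336/(393 - 78 + 365/(-78)) - 106625/(-356169) = 336/(393 - 78 + 365*(-1/78)) - 106625*(-1/356169) = 336/(393 - 78 - 365/78) + 106625/356169 = 336/(24205/78) + 106625/356169 = 336*(78/24205) + 106625/356169 = 26208/24205 + 106625/356169 = 11915335277/8621070645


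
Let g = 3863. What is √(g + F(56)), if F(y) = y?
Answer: √3919 ≈ 62.602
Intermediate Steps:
√(g + F(56)) = √(3863 + 56) = √3919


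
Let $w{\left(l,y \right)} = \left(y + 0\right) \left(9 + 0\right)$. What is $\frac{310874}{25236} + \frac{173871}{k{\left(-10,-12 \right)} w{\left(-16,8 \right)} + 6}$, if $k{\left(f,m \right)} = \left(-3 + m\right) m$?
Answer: $\frac{350775035}{13633749} \approx 25.728$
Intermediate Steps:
$k{\left(f,m \right)} = m \left(-3 + m\right)$
$w{\left(l,y \right)} = 9 y$ ($w{\left(l,y \right)} = y 9 = 9 y$)
$\frac{310874}{25236} + \frac{173871}{k{\left(-10,-12 \right)} w{\left(-16,8 \right)} + 6} = \frac{310874}{25236} + \frac{173871}{- 12 \left(-3 - 12\right) 9 \cdot 8 + 6} = 310874 \cdot \frac{1}{25236} + \frac{173871}{\left(-12\right) \left(-15\right) 72 + 6} = \frac{155437}{12618} + \frac{173871}{180 \cdot 72 + 6} = \frac{155437}{12618} + \frac{173871}{12960 + 6} = \frac{155437}{12618} + \frac{173871}{12966} = \frac{155437}{12618} + 173871 \cdot \frac{1}{12966} = \frac{155437}{12618} + \frac{57957}{4322} = \frac{350775035}{13633749}$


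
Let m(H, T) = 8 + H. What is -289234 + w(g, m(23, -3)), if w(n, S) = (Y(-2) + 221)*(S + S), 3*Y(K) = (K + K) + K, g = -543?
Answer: -275656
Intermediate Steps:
Y(K) = K (Y(K) = ((K + K) + K)/3 = (2*K + K)/3 = (3*K)/3 = K)
w(n, S) = 438*S (w(n, S) = (-2 + 221)*(S + S) = 219*(2*S) = 438*S)
-289234 + w(g, m(23, -3)) = -289234 + 438*(8 + 23) = -289234 + 438*31 = -289234 + 13578 = -275656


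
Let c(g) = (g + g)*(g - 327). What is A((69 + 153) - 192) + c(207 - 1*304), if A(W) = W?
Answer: 82286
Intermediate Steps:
c(g) = 2*g*(-327 + g) (c(g) = (2*g)*(-327 + g) = 2*g*(-327 + g))
A((69 + 153) - 192) + c(207 - 1*304) = ((69 + 153) - 192) + 2*(207 - 1*304)*(-327 + (207 - 1*304)) = (222 - 192) + 2*(207 - 304)*(-327 + (207 - 304)) = 30 + 2*(-97)*(-327 - 97) = 30 + 2*(-97)*(-424) = 30 + 82256 = 82286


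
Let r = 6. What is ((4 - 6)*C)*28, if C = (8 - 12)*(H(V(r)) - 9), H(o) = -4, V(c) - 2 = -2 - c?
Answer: -2912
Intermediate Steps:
V(c) = -c (V(c) = 2 + (-2 - c) = -c)
C = 52 (C = (8 - 12)*(-4 - 9) = -4*(-13) = 52)
((4 - 6)*C)*28 = ((4 - 6)*52)*28 = -2*52*28 = -104*28 = -2912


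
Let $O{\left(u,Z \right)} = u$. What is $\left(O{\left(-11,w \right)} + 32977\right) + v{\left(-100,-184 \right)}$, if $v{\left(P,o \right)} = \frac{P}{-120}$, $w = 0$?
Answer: $\frac{197801}{6} \approx 32967.0$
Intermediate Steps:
$v{\left(P,o \right)} = - \frac{P}{120}$ ($v{\left(P,o \right)} = P \left(- \frac{1}{120}\right) = - \frac{P}{120}$)
$\left(O{\left(-11,w \right)} + 32977\right) + v{\left(-100,-184 \right)} = \left(-11 + 32977\right) - - \frac{5}{6} = 32966 + \frac{5}{6} = \frac{197801}{6}$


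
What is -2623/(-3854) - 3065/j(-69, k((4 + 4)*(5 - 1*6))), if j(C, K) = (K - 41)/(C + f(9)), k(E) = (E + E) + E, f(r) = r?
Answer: -141716021/50102 ≈ -2828.6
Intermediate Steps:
k(E) = 3*E (k(E) = 2*E + E = 3*E)
j(C, K) = (-41 + K)/(9 + C) (j(C, K) = (K - 41)/(C + 9) = (-41 + K)/(9 + C))
-2623/(-3854) - 3065/j(-69, k((4 + 4)*(5 - 1*6))) = -2623/(-3854) - 3065*(9 - 69)/(-41 + 3*((4 + 4)*(5 - 1*6))) = -2623*(-1/3854) - 3065*(-60/(-41 + 3*(8*(5 - 6)))) = 2623/3854 - 3065*(-60/(-41 + 3*(8*(-1)))) = 2623/3854 - 3065*(-60/(-41 + 3*(-8))) = 2623/3854 - 3065*(-60/(-41 - 24)) = 2623/3854 - 3065/((-1/60*(-65))) = 2623/3854 - 3065/13/12 = 2623/3854 - 3065*12/13 = 2623/3854 - 36780/13 = -141716021/50102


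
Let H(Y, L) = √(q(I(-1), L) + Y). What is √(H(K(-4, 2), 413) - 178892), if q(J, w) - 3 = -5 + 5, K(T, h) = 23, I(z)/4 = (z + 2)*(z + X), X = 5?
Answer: √(-178892 + √26) ≈ 422.95*I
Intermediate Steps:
I(z) = 4*(2 + z)*(5 + z) (I(z) = 4*((z + 2)*(z + 5)) = 4*((2 + z)*(5 + z)) = 4*(2 + z)*(5 + z))
q(J, w) = 3 (q(J, w) = 3 + (-5 + 5) = 3 + 0 = 3)
H(Y, L) = √(3 + Y)
√(H(K(-4, 2), 413) - 178892) = √(√(3 + 23) - 178892) = √(√26 - 178892) = √(-178892 + √26)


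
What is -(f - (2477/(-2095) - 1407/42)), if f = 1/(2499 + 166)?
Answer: -15491173/446654 ≈ -34.683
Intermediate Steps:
f = 1/2665 ≈ 0.00037523
-(f - (2477/(-2095) - 1407/42)) = -(1/2665 - (2477/(-2095) - 1407/42)) = -(1/2665 - (2477*(-1/2095) - 1407*1/42)) = -(1/2665 - (-2477/2095 - 67/2)) = -(1/2665 - 1*(-145319/4190)) = -(1/2665 + 145319/4190) = -1*15491173/446654 = -15491173/446654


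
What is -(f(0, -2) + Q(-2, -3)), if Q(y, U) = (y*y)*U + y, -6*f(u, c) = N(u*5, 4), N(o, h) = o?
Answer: 14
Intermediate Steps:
f(u, c) = -5*u/6 (f(u, c) = -u*5/6 = -5*u/6)
Q(y, U) = y + U*y² (Q(y, U) = y²*U + y = U*y² + y = y + U*y²)
-(f(0, -2) + Q(-2, -3)) = -(-⅚*0 - 2*(1 - 3*(-2))) = -(0 - 2*(1 + 6)) = -(0 - 2*7) = -(0 - 14) = -1*(-14) = 14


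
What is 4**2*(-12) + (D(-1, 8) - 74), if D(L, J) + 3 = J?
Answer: -261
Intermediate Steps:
D(L, J) = -3 + J
4**2*(-12) + (D(-1, 8) - 74) = 4**2*(-12) + ((-3 + 8) - 74) = 16*(-12) + (5 - 74) = -192 - 69 = -261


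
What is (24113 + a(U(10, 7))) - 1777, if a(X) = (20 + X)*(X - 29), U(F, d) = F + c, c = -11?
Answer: 21766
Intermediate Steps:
U(F, d) = -11 + F (U(F, d) = F - 11 = -11 + F)
a(X) = (-29 + X)*(20 + X) (a(X) = (20 + X)*(-29 + X) = (-29 + X)*(20 + X))
(24113 + a(U(10, 7))) - 1777 = (24113 + (-580 + (-11 + 10)² - 9*(-11 + 10))) - 1777 = (24113 + (-580 + (-1)² - 9*(-1))) - 1777 = (24113 + (-580 + 1 + 9)) - 1777 = (24113 - 570) - 1777 = 23543 - 1777 = 21766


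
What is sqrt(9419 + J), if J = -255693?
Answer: 7*I*sqrt(5026) ≈ 496.26*I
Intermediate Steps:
sqrt(9419 + J) = sqrt(9419 - 255693) = sqrt(-246274) = 7*I*sqrt(5026)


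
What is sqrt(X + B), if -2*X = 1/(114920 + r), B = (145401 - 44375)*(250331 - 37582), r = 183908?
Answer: sqrt(1919301760839491249402)/298828 ≈ 1.4661e+5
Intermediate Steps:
B = 21493180474 (B = 101026*212749 = 21493180474)
X = -1/597656 (X = -1/(2*(114920 + 183908)) = -1/2/298828 = -1/2*1/298828 = -1/597656 ≈ -1.6732e-6)
sqrt(X + B) = sqrt(-1/597656 + 21493180474) = sqrt(12845528269368943/597656) = sqrt(1919301760839491249402)/298828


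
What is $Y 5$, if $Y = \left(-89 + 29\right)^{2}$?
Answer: $18000$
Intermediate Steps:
$Y = 3600$ ($Y = \left(-60\right)^{2} = 3600$)
$Y 5 = 3600 \cdot 5 = 18000$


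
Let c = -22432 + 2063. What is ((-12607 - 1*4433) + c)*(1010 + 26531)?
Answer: -1030281269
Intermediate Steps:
c = -20369
((-12607 - 1*4433) + c)*(1010 + 26531) = ((-12607 - 1*4433) - 20369)*(1010 + 26531) = ((-12607 - 4433) - 20369)*27541 = (-17040 - 20369)*27541 = -37409*27541 = -1030281269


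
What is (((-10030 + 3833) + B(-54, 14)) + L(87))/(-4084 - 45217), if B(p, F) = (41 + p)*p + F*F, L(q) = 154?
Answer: 735/7043 ≈ 0.10436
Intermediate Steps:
B(p, F) = F² + p*(41 + p) (B(p, F) = p*(41 + p) + F² = F² + p*(41 + p))
(((-10030 + 3833) + B(-54, 14)) + L(87))/(-4084 - 45217) = (((-10030 + 3833) + (14² + (-54)² + 41*(-54))) + 154)/(-4084 - 45217) = ((-6197 + (196 + 2916 - 2214)) + 154)/(-49301) = ((-6197 + 898) + 154)*(-1/49301) = (-5299 + 154)*(-1/49301) = -5145*(-1/49301) = 735/7043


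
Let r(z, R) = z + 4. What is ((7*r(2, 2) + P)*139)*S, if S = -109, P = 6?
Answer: -727248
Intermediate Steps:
r(z, R) = 4 + z
((7*r(2, 2) + P)*139)*S = ((7*(4 + 2) + 6)*139)*(-109) = ((7*6 + 6)*139)*(-109) = ((42 + 6)*139)*(-109) = (48*139)*(-109) = 6672*(-109) = -727248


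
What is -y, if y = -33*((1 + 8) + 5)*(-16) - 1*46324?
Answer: 38932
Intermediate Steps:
y = -38932 (y = -33*(9 + 5)*(-16) - 46324 = -33*14*(-16) - 46324 = -462*(-16) - 46324 = 7392 - 46324 = -38932)
-y = -1*(-38932) = 38932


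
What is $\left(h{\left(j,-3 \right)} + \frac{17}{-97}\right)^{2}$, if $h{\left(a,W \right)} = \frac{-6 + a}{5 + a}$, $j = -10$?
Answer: $\frac{2152089}{235225} \approx 9.1491$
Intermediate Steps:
$h{\left(a,W \right)} = \frac{-6 + a}{5 + a}$
$\left(h{\left(j,-3 \right)} + \frac{17}{-97}\right)^{2} = \left(\frac{-6 - 10}{5 - 10} + \frac{17}{-97}\right)^{2} = \left(\frac{1}{-5} \left(-16\right) + 17 \left(- \frac{1}{97}\right)\right)^{2} = \left(\left(- \frac{1}{5}\right) \left(-16\right) - \frac{17}{97}\right)^{2} = \left(\frac{16}{5} - \frac{17}{97}\right)^{2} = \left(\frac{1467}{485}\right)^{2} = \frac{2152089}{235225}$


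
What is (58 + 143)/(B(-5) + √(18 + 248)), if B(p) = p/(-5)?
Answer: -201/265 + 201*√266/265 ≈ 11.612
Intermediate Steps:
B(p) = -p/5 (B(p) = p*(-⅕) = -p/5)
(58 + 143)/(B(-5) + √(18 + 248)) = (58 + 143)/(-⅕*(-5) + √(18 + 248)) = 201/(1 + √266)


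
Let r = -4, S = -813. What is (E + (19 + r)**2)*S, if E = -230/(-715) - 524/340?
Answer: -2211402276/12155 ≈ -1.8193e+5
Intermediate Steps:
E = -14823/12155 (E = -230*(-1/715) - 524*1/340 = 46/143 - 131/85 = -14823/12155 ≈ -1.2195)
(E + (19 + r)**2)*S = (-14823/12155 + (19 - 4)**2)*(-813) = (-14823/12155 + 15**2)*(-813) = (-14823/12155 + 225)*(-813) = (2720052/12155)*(-813) = -2211402276/12155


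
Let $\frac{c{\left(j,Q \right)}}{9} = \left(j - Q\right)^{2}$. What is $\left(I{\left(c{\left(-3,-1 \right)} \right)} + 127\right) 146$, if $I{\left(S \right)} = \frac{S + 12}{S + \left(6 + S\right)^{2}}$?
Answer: $\frac{1390942}{75} \approx 18546.0$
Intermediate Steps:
$c{\left(j,Q \right)} = 9 \left(j - Q\right)^{2}$
$I{\left(S \right)} = \frac{12 + S}{S + \left(6 + S\right)^{2}}$
$\left(I{\left(c{\left(-3,-1 \right)} \right)} + 127\right) 146 = \left(\frac{12 + 9 \left(-1 - -3\right)^{2}}{9 \left(-1 - -3\right)^{2} + \left(6 + 9 \left(-1 - -3\right)^{2}\right)^{2}} + 127\right) 146 = \left(\frac{12 + 9 \left(-1 + 3\right)^{2}}{9 \left(-1 + 3\right)^{2} + \left(6 + 9 \left(-1 + 3\right)^{2}\right)^{2}} + 127\right) 146 = \left(\frac{12 + 9 \cdot 2^{2}}{9 \cdot 2^{2} + \left(6 + 9 \cdot 2^{2}\right)^{2}} + 127\right) 146 = \left(\frac{12 + 9 \cdot 4}{9 \cdot 4 + \left(6 + 9 \cdot 4\right)^{2}} + 127\right) 146 = \left(\frac{12 + 36}{36 + \left(6 + 36\right)^{2}} + 127\right) 146 = \left(\frac{1}{36 + 42^{2}} \cdot 48 + 127\right) 146 = \left(\frac{1}{36 + 1764} \cdot 48 + 127\right) 146 = \left(\frac{1}{1800} \cdot 48 + 127\right) 146 = \left(\frac{2}{75} + 127\right) 146 = \frac{9527}{75} \cdot 146 = \frac{1390942}{75}$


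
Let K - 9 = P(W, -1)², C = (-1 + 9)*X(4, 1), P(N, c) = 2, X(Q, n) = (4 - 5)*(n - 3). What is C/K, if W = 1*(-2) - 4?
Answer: 16/13 ≈ 1.2308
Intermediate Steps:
W = -6 (W = -2 - 4 = -6)
X(Q, n) = 3 - n (X(Q, n) = -(-3 + n) = 3 - n)
C = 16 (C = (-1 + 9)*(3 - 1*1) = 8*(3 - 1) = 8*2 = 16)
K = 13 (K = 9 + 2² = 9 + 4 = 13)
C/K = 16/13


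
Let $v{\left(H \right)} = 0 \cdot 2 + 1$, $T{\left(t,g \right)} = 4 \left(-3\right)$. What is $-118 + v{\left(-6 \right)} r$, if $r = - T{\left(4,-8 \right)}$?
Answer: $-106$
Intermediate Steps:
$T{\left(t,g \right)} = -12$
$v{\left(H \right)} = 1$ ($v{\left(H \right)} = 0 + 1 = 1$)
$r = 12$ ($r = \left(-1\right) \left(-12\right) = 12$)
$-118 + v{\left(-6 \right)} r = -118 + 1 \cdot 12 = -118 + 12 = -106$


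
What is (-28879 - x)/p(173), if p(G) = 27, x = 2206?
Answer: -31085/27 ≈ -1151.3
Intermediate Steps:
(-28879 - x)/p(173) = (-28879 - 1*2206)/27 = (-28879 - 2206)*(1/27) = -31085*1/27 = -31085/27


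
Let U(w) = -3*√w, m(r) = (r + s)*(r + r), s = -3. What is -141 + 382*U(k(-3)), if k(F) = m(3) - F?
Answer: -141 - 1146*√3 ≈ -2125.9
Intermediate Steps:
m(r) = 2*r*(-3 + r) (m(r) = (r - 3)*(r + r) = (-3 + r)*(2*r) = 2*r*(-3 + r))
k(F) = -F (k(F) = 2*3*(-3 + 3) - F = 2*3*0 - F = 0 - F = -F)
-141 + 382*U(k(-3)) = -141 + 382*(-3*√3) = -141 - 1146*√3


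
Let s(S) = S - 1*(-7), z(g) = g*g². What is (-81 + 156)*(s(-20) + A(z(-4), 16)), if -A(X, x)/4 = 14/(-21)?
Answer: -775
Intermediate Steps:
z(g) = g³
A(X, x) = 8/3 (A(X, x) = -56/(-21) = -56*(-1)/21 = -4*(-⅔) = 8/3)
s(S) = 7 + S (s(S) = S + 7 = 7 + S)
(-81 + 156)*(s(-20) + A(z(-4), 16)) = (-81 + 156)*((7 - 20) + 8/3) = 75*(-13 + 8/3) = 75*(-31/3) = -775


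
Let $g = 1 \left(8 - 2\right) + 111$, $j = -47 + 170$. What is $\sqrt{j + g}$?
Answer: $4 \sqrt{15} \approx 15.492$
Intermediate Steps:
$j = 123$
$g = 117$ ($g = 1 \cdot 6 + 111 = 6 + 111 = 117$)
$\sqrt{j + g} = \sqrt{123 + 117} = \sqrt{240} = 4 \sqrt{15}$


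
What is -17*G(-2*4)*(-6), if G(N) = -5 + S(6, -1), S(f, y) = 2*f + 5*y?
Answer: 204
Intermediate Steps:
G(N) = 2 (G(N) = -5 + (2*6 + 5*(-1)) = -5 + (12 - 5) = -5 + 7 = 2)
-17*G(-2*4)*(-6) = -17*2*(-6) = -34*(-6) = 204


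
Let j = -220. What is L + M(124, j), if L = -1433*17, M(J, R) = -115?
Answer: -24476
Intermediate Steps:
L = -24361
L + M(124, j) = -24361 - 115 = -24476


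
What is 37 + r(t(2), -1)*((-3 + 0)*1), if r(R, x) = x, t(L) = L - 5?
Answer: 40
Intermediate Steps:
t(L) = -5 + L
37 + r(t(2), -1)*((-3 + 0)*1) = 37 - (-3 + 0) = 37 - (-3) = 37 - 1*(-3) = 37 + 3 = 40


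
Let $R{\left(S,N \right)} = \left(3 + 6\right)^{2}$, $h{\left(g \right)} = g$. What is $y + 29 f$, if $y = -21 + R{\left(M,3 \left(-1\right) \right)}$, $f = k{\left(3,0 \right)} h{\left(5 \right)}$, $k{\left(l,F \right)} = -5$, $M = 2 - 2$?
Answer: $-665$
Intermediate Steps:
$M = 0$ ($M = 2 - 2 = 0$)
$f = -25$ ($f = \left(-5\right) 5 = -25$)
$R{\left(S,N \right)} = 81$ ($R{\left(S,N \right)} = 9^{2} = 81$)
$y = 60$ ($y = -21 + 81 = 60$)
$y + 29 f = 60 + 29 \left(-25\right) = 60 - 725 = -665$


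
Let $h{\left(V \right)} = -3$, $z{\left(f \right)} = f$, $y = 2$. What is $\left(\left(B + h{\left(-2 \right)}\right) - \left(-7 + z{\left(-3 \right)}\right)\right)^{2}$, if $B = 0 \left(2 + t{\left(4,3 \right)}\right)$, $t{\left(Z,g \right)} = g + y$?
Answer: $49$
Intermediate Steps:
$t{\left(Z,g \right)} = 2 + g$ ($t{\left(Z,g \right)} = g + 2 = 2 + g$)
$B = 0$ ($B = 0 \left(2 + \left(2 + 3\right)\right) = 0 \left(2 + 5\right) = 0 \cdot 7 = 0$)
$\left(\left(B + h{\left(-2 \right)}\right) - \left(-7 + z{\left(-3 \right)}\right)\right)^{2} = \left(\left(0 - 3\right) + \left(7 - \left(0 \left(-2\right) - 3\right)\right)\right)^{2} = \left(-3 + \left(7 - \left(0 - 3\right)\right)\right)^{2} = \left(-3 + \left(7 - -3\right)\right)^{2} = \left(-3 + \left(7 + 3\right)\right)^{2} = \left(-3 + 10\right)^{2} = 7^{2} = 49$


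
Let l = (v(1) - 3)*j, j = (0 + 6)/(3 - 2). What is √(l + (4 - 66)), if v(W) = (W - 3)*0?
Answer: 4*I*√5 ≈ 8.9443*I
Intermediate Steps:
v(W) = 0 (v(W) = (-3 + W)*0 = 0)
j = 6 (j = 6/1 = 6*1 = 6)
l = -18 (l = (0 - 3)*6 = -3*6 = -18)
√(l + (4 - 66)) = √(-18 + (4 - 66)) = √(-18 - 62) = √(-80) = 4*I*√5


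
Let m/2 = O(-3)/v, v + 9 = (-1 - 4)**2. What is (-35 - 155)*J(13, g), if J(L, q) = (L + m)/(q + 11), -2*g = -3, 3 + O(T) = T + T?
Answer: -361/2 ≈ -180.50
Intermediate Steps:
O(T) = -3 + 2*T (O(T) = -3 + (T + T) = -3 + 2*T)
g = 3/2 (g = -1/2*(-3) = 3/2 ≈ 1.5000)
v = 16 (v = -9 + (-1 - 4)**2 = -9 + (-5)**2 = -9 + 25 = 16)
m = -9/8 (m = 2*((-3 + 2*(-3))/16) = 2*((-3 - 6)*(1/16)) = 2*(-9*1/16) = 2*(-9/16) = -9/8 ≈ -1.1250)
J(L, q) = (-9/8 + L)/(11 + q) (J(L, q) = (L - 9/8)/(q + 11) = (-9/8 + L)/(11 + q))
(-35 - 155)*J(13, g) = (-35 - 155)*((-9/8 + 13)/(11 + 3/2)) = -190*95/(25/2*8) = -76*95/(5*8) = -190*19/20 = -361/2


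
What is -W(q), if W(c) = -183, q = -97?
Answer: 183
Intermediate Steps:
-W(q) = -1*(-183) = 183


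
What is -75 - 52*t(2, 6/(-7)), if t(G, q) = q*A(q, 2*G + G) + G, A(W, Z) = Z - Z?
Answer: -179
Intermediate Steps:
A(W, Z) = 0
t(G, q) = G (t(G, q) = q*0 + G = 0 + G = G)
-75 - 52*t(2, 6/(-7)) = -75 - 52*2 = -75 - 104 = -179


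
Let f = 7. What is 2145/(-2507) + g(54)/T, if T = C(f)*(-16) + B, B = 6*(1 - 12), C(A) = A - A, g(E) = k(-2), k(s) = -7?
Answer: -124021/165462 ≈ -0.74954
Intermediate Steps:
g(E) = -7
C(A) = 0
B = -66 (B = 6*(-11) = -66)
T = -66 (T = 0*(-16) - 66 = 0 - 66 = -66)
2145/(-2507) + g(54)/T = 2145/(-2507) - 7/(-66) = 2145*(-1/2507) - 7*(-1/66) = -2145/2507 + 7/66 = -124021/165462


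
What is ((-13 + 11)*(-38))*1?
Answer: 76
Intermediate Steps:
((-13 + 11)*(-38))*1 = -2*(-38)*1 = 76*1 = 76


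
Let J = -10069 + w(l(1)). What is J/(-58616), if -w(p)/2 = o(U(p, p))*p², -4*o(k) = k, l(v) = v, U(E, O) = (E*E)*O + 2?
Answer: 20135/117232 ≈ 0.17175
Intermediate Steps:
U(E, O) = 2 + O*E² (U(E, O) = E²*O + 2 = O*E² + 2 = 2 + O*E²)
o(k) = -k/4
w(p) = -2*p²*(-½ - p³/4) (w(p) = -2*(-(2 + p*p²)/4)*p² = -2*(-(2 + p³)/4)*p² = -2*(-½ - p³/4)*p² = -2*p²*(-½ - p³/4))
J = -20135/2 (J = -10069 + (1² + (½)*1⁵) = -10069 + (1 + (½)*1) = -10069 + (1 + ½) = -10069 + 3/2 = -20135/2 ≈ -10068.)
J/(-58616) = -20135/2/(-58616) = -20135/2*(-1/58616) = 20135/117232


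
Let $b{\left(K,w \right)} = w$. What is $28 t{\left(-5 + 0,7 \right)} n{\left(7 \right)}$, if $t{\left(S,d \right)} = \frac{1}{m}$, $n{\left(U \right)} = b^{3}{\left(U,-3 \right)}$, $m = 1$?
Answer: $-756$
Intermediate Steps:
$n{\left(U \right)} = -27$ ($n{\left(U \right)} = \left(-3\right)^{3} = -27$)
$t{\left(S,d \right)} = 1$ ($t{\left(S,d \right)} = 1^{-1} = 1$)
$28 t{\left(-5 + 0,7 \right)} n{\left(7 \right)} = 28 \cdot 1 \left(-27\right) = 28 \left(-27\right) = -756$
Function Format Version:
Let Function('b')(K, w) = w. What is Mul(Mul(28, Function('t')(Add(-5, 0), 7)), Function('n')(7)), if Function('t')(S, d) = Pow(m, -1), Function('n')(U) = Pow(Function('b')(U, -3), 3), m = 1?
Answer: -756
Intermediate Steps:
Function('n')(U) = -27 (Function('n')(U) = Pow(-3, 3) = -27)
Function('t')(S, d) = 1 (Function('t')(S, d) = Pow(1, -1) = 1)
Mul(Mul(28, Function('t')(Add(-5, 0), 7)), Function('n')(7)) = Mul(Mul(28, 1), -27) = Mul(28, -27) = -756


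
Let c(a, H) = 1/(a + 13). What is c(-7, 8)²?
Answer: 1/36 ≈ 0.027778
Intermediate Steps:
c(a, H) = 1/(13 + a)
c(-7, 8)² = (1/(13 - 7))² = (1/6)² = (⅙)² = 1/36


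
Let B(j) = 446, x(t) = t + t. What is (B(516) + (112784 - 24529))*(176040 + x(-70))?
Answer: 15602505900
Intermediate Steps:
x(t) = 2*t
(B(516) + (112784 - 24529))*(176040 + x(-70)) = (446 + (112784 - 24529))*(176040 + 2*(-70)) = (446 + 88255)*(176040 - 140) = 88701*175900 = 15602505900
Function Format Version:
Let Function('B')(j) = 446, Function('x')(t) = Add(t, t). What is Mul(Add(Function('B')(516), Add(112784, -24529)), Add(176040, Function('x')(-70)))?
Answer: 15602505900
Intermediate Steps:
Function('x')(t) = Mul(2, t)
Mul(Add(Function('B')(516), Add(112784, -24529)), Add(176040, Function('x')(-70))) = Mul(Add(446, Add(112784, -24529)), Add(176040, Mul(2, -70))) = Mul(Add(446, 88255), Add(176040, -140)) = Mul(88701, 175900) = 15602505900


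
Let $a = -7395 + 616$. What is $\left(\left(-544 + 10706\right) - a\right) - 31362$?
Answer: $-14421$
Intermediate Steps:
$a = -6779$
$\left(\left(-544 + 10706\right) - a\right) - 31362 = \left(\left(-544 + 10706\right) - -6779\right) - 31362 = \left(10162 + 6779\right) - 31362 = 16941 - 31362 = -14421$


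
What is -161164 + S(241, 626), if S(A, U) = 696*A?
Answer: 6572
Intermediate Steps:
-161164 + S(241, 626) = -161164 + 696*241 = -161164 + 167736 = 6572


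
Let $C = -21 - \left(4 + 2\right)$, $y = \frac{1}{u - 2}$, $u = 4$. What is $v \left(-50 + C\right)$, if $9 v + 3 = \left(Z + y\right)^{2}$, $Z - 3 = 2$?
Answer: $- \frac{8393}{36} \approx -233.14$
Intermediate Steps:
$Z = 5$ ($Z = 3 + 2 = 5$)
$y = \frac{1}{2}$ ($y = \frac{1}{4 - 2} = \frac{1}{2} \approx 0.5$)
$v = \frac{109}{36}$ ($v = - \frac{1}{3} + \frac{\left(5 + \frac{1}{2}\right)^{2}}{9} = - \frac{1}{3} + \frac{\left(\frac{11}{2}\right)^{2}}{9} = - \frac{1}{3} + \frac{1}{9} \cdot \frac{121}{4} = - \frac{1}{3} + \frac{121}{36} = \frac{109}{36} \approx 3.0278$)
$C = -27$ ($C = -21 - 6 = -27$)
$v \left(-50 + C\right) = \frac{109 \left(-50 - 27\right)}{36} = \frac{109}{36} \left(-77\right) = - \frac{8393}{36}$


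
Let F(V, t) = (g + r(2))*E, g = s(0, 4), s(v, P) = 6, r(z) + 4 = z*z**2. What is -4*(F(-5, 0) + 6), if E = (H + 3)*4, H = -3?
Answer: -24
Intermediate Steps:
r(z) = -4 + z**3 (r(z) = -4 + z*z**2 = -4 + z**3)
E = 0 (E = (-3 + 3)*4 = 0*4 = 0)
g = 6
F(V, t) = 0 (F(V, t) = (6 + (-4 + 2**3))*0 = (6 + (-4 + 8))*0 = (6 + 4)*0 = 10*0 = 0)
-4*(F(-5, 0) + 6) = -4*(0 + 6) = -4*6 = -24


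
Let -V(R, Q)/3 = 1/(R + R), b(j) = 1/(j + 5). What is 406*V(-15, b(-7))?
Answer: 203/5 ≈ 40.600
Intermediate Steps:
b(j) = 1/(5 + j)
V(R, Q) = -3/(2*R) (V(R, Q) = -3/(R + R) = -3*1/(2*R) = -3/(2*R))
406*V(-15, b(-7)) = 406*(-3/2/(-15)) = 406*(-3/2*(-1/15)) = 406*(⅒) = 203/5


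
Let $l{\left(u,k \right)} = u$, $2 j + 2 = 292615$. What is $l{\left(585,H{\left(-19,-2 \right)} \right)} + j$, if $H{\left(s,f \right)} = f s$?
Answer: $\frac{293783}{2} \approx 1.4689 \cdot 10^{5}$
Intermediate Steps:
$j = \frac{292613}{2}$ ($j = -1 + \frac{1}{2} \cdot 292615 = -1 + \frac{292615}{2} = \frac{292613}{2} \approx 1.4631 \cdot 10^{5}$)
$l{\left(585,H{\left(-19,-2 \right)} \right)} + j = 585 + \frac{292613}{2} = \frac{293783}{2}$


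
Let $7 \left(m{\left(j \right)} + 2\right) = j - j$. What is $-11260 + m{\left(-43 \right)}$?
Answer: $-11262$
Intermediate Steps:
$m{\left(j \right)} = -2$ ($m{\left(j \right)} = -2 + \frac{j - j}{7} = -2 + \frac{1}{7} \cdot 0 = -2 + 0 = -2$)
$-11260 + m{\left(-43 \right)} = -11260 - 2 = -11262$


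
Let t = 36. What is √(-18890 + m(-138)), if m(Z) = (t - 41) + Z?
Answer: I*√19033 ≈ 137.96*I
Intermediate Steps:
m(Z) = -5 + Z (m(Z) = (36 - 41) + Z = -5 + Z)
√(-18890 + m(-138)) = √(-18890 + (-5 - 138)) = √(-18890 - 143) = √(-19033) = I*√19033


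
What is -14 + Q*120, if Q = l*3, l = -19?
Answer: -6854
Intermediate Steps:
Q = -57 (Q = -19*3 = -57)
-14 + Q*120 = -14 - 57*120 = -14 - 6840 = -6854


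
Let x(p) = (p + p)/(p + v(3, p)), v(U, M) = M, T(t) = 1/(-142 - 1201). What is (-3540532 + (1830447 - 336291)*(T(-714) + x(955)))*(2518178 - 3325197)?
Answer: 2219122384833356/1343 ≈ 1.6524e+12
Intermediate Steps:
T(t) = -1/1343 (T(t) = 1/(-1343) = -1/1343)
x(p) = 1 (x(p) = (p + p)/(p + p) = (2*p)/((2*p)) = (2*p)*(1/(2*p)) = 1)
(-3540532 + (1830447 - 336291)*(T(-714) + x(955)))*(2518178 - 3325197) = (-3540532 + (1830447 - 336291)*(-1/1343 + 1))*(2518178 - 3325197) = (-3540532 + 1494156*(1342/1343))*(-807019) = (-3540532 + 2005157352/1343)*(-807019) = -2749777124/1343*(-807019) = 2219122384833356/1343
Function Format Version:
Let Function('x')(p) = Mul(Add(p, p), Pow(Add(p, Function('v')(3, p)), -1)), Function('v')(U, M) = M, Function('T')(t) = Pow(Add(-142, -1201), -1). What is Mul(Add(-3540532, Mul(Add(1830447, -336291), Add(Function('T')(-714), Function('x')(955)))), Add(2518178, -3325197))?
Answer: Rational(2219122384833356, 1343) ≈ 1.6524e+12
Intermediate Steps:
Function('T')(t) = Rational(-1, 1343) (Function('T')(t) = Pow(-1343, -1) = Rational(-1, 1343))
Function('x')(p) = 1 (Function('x')(p) = Mul(Add(p, p), Pow(Add(p, p), -1)) = Mul(Mul(2, p), Pow(Mul(2, p), -1)) = Mul(Mul(2, p), Mul(Rational(1, 2), Pow(p, -1))) = 1)
Mul(Add(-3540532, Mul(Add(1830447, -336291), Add(Function('T')(-714), Function('x')(955)))), Add(2518178, -3325197)) = Mul(Add(-3540532, Mul(Add(1830447, -336291), Add(Rational(-1, 1343), 1))), Add(2518178, -3325197)) = Mul(Add(-3540532, Mul(1494156, Rational(1342, 1343))), -807019) = Mul(Add(-3540532, Rational(2005157352, 1343)), -807019) = Mul(Rational(-2749777124, 1343), -807019) = Rational(2219122384833356, 1343)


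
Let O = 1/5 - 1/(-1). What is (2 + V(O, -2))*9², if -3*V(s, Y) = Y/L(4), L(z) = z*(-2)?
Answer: 621/4 ≈ 155.25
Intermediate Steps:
O = 6/5 (O = 1*(⅕) - 1*(-1) = ⅕ + 1 = 6/5 ≈ 1.2000)
L(z) = -2*z
V(s, Y) = Y/24 (V(s, Y) = -Y/(3*((-2*4))) = -Y/(3*(-8)) = -Y*(-1)/(3*8) = -(-1)*Y/24 = Y/24)
(2 + V(O, -2))*9² = (2 + (1/24)*(-2))*9² = (2 - 1/12)*81 = (23/12)*81 = 621/4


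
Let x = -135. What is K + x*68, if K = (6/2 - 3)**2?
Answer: -9180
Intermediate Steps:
K = 0 (K = (6*(1/2) - 3)**2 = (3 - 3)**2 = 0**2 = 0)
K + x*68 = 0 - 135*68 = 0 - 9180 = -9180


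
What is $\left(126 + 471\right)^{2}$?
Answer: $356409$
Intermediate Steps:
$\left(126 + 471\right)^{2} = 597^{2} = 356409$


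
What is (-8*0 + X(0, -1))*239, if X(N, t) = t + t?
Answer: -478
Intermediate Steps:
X(N, t) = 2*t
(-8*0 + X(0, -1))*239 = (-8*0 + 2*(-1))*239 = (0 - 2)*239 = -2*239 = -478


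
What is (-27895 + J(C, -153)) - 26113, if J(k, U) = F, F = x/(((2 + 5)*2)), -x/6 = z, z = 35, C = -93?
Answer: -54023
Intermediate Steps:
x = -210 (x = -6*35 = -210)
F = -15 (F = -210*1/(2*(2 + 5)) = -210/(7*2) = -210/14 = -210*1/14 = -15)
J(k, U) = -15
(-27895 + J(C, -153)) - 26113 = (-27895 - 15) - 26113 = -27910 - 26113 = -54023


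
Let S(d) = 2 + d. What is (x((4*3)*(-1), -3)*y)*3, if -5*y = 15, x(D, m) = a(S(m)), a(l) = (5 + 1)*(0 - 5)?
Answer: 270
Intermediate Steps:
a(l) = -30 (a(l) = 6*(-5) = -30)
x(D, m) = -30
y = -3 (y = -⅕*15 = -3)
(x((4*3)*(-1), -3)*y)*3 = -30*(-3)*3 = 90*3 = 270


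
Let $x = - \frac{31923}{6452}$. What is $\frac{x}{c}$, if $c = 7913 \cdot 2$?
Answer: $- \frac{31923}{102109352} \approx -0.00031264$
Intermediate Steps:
$c = 15826$
$x = - \frac{31923}{6452} \approx -4.9478$
$\frac{x}{c} = - \frac{31923}{6452 \cdot 15826} = \left(- \frac{31923}{6452}\right) \frac{1}{15826} = - \frac{31923}{102109352}$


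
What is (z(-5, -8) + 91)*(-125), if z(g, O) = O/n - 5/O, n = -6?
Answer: -278875/24 ≈ -11620.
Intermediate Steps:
z(g, O) = -5/O - O/6 (z(g, O) = O/(-6) - 5/O = O*(-1/6) - 5/O = -O/6 - 5/O = -5/O - O/6)
(z(-5, -8) + 91)*(-125) = ((-5/(-8) - 1/6*(-8)) + 91)*(-125) = ((-5*(-1/8) + 4/3) + 91)*(-125) = ((5/8 + 4/3) + 91)*(-125) = (47/24 + 91)*(-125) = (2231/24)*(-125) = -278875/24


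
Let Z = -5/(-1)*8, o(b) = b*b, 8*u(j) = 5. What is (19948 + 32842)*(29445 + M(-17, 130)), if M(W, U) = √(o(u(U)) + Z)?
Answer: 1554401550 + 26395*√2585/4 ≈ 1.5547e+9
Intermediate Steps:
u(j) = 5/8 (u(j) = (⅛)*5 = 5/8)
o(b) = b²
Z = 40 (Z = -5*(-1)*8 = 5*8 = 40)
M(W, U) = √2585/8 (M(W, U) = √((5/8)² + 40) = √(25/64 + 40) = √(2585/64) = √2585/8)
(19948 + 32842)*(29445 + M(-17, 130)) = (19948 + 32842)*(29445 + √2585/8) = 52790*(29445 + √2585/8) = 1554401550 + 26395*√2585/4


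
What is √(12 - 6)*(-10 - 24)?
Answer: -34*√6 ≈ -83.283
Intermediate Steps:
√(12 - 6)*(-10 - 24) = √6*(-34) = -34*√6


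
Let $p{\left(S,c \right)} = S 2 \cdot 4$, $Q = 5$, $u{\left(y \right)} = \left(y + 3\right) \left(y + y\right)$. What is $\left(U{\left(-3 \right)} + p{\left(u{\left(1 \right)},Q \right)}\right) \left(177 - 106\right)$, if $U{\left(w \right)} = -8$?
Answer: $3976$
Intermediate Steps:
$u{\left(y \right)} = 2 y \left(3 + y\right)$ ($u{\left(y \right)} = \left(3 + y\right) 2 y = 2 y \left(3 + y\right)$)
$p{\left(S,c \right)} = 8 S$ ($p{\left(S,c \right)} = 2 S 4 = 8 S$)
$\left(U{\left(-3 \right)} + p{\left(u{\left(1 \right)},Q \right)}\right) \left(177 - 106\right) = \left(-8 + 8 \cdot 2 \cdot 1 \left(3 + 1\right)\right) \left(177 - 106\right) = \left(-8 + 8 \cdot 2 \cdot 1 \cdot 4\right) 71 = \left(-8 + 8 \cdot 8\right) 71 = \left(-8 + 64\right) 71 = 56 \cdot 71 = 3976$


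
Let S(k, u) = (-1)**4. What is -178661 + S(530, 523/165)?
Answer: -178660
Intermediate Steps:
S(k, u) = 1
-178661 + S(530, 523/165) = -178661 + 1 = -178660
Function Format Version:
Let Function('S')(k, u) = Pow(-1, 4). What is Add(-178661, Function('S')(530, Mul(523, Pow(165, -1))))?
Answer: -178660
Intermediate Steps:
Function('S')(k, u) = 1
Add(-178661, Function('S')(530, Mul(523, Pow(165, -1)))) = Add(-178661, 1) = -178660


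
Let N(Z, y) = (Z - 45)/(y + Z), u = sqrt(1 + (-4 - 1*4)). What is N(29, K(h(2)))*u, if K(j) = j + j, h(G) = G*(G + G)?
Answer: -16*I*sqrt(7)/45 ≈ -0.94071*I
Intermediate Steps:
h(G) = 2*G**2 (h(G) = G*(2*G) = 2*G**2)
K(j) = 2*j
u = I*sqrt(7) (u = sqrt(1 + (-4 - 4)) = sqrt(1 - 8) = sqrt(-7) = I*sqrt(7) ≈ 2.6458*I)
N(Z, y) = (-45 + Z)/(Z + y)
N(29, K(h(2)))*u = ((-45 + 29)/(29 + 2*(2*2**2)))*(I*sqrt(7)) = (-16/(29 + 2*(2*4)))*(I*sqrt(7)) = (-16/(29 + 2*8))*(I*sqrt(7)) = (-16/(29 + 16))*(I*sqrt(7)) = (-16/45)*(I*sqrt(7)) = ((1/45)*(-16))*(I*sqrt(7)) = -16*I*sqrt(7)/45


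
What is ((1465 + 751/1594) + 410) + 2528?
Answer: 7019133/1594 ≈ 4403.5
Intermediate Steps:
((1465 + 751/1594) + 410) + 2528 = (2335961/1594 + 410) + 2528 = 2989501/1594 + 2528 = 7019133/1594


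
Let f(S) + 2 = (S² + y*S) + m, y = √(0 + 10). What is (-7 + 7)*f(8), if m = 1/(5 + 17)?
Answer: 0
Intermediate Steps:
y = √10 ≈ 3.1623
m = 1/22 ≈ 0.045455
f(S) = -43/22 + S² + S*√10 (f(S) = -2 + ((S² + √10*S) + 1/22) = -2 + ((S² + S*√10) + 1/22) = -2 + (1/22 + S² + S*√10) = -43/22 + S² + S*√10)
(-7 + 7)*f(8) = (-7 + 7)*(-43/22 + 8² + 8*√10) = 0*(-43/22 + 64 + 8*√10) = 0*(1365/22 + 8*√10) = 0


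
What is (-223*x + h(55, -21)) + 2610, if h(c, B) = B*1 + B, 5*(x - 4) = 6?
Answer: 7042/5 ≈ 1408.4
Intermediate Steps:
x = 26/5 (x = 4 + (⅕)*6 = 4 + 6/5 = 26/5 ≈ 5.2000)
h(c, B) = 2*B (h(c, B) = B + B = 2*B)
(-223*x + h(55, -21)) + 2610 = (-223*26/5 + 2*(-21)) + 2610 = (-5798/5 - 42) + 2610 = -6008/5 + 2610 = 7042/5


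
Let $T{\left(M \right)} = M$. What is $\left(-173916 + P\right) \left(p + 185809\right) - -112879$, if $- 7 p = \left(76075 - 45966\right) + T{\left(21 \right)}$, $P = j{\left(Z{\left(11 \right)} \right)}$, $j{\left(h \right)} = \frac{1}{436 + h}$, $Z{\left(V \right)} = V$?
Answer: $- \frac{32923818410664}{1043} \approx -3.1566 \cdot 10^{10}$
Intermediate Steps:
$P = \frac{1}{447}$ ($P = \frac{1}{436 + 11} = \frac{1}{447} \approx 0.0022371$)
$p = - \frac{30130}{7}$ ($p = - \frac{\left(76075 - 45966\right) + 21}{7} = - \frac{30109 + 21}{7} = \left(- \frac{1}{7}\right) 30130 = - \frac{30130}{7} \approx -4304.3$)
$\left(-173916 + P\right) \left(p + 185809\right) - -112879 = \left(-173916 + \frac{1}{447}\right) \left(- \frac{30130}{7} + 185809\right) - -112879 = \left(- \frac{77740451}{447}\right) \frac{1270533}{7} + 112879 = - \frac{32923936143461}{1043} + 112879 = - \frac{32923818410664}{1043}$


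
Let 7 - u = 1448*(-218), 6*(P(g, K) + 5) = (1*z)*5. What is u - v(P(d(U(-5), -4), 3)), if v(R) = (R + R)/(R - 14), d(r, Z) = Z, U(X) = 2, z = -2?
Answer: 9785781/31 ≈ 3.1567e+5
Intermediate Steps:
P(g, K) = -20/3 (P(g, K) = -5 + ((1*(-2))*5)/6 = -5 + (-2*5)/6 = -5 + (1/6)*(-10) = -5 - 5/3 = -20/3)
v(R) = 2*R/(-14 + R) (v(R) = (2*R)/(-14 + R) = 2*R/(-14 + R))
u = 315671 (u = 7 - 1448*(-218) = 7 - 1*(-315664) = 7 + 315664 = 315671)
u - v(P(d(U(-5), -4), 3)) = 315671 - 2*(-20)/(3*(-14 - 20/3)) = 315671 - 2*(-20)/(3*(-62/3)) = 315671 - 2*(-20)*(-3)/(3*62) = 315671 - 1*20/31 = 315671 - 20/31 = 9785781/31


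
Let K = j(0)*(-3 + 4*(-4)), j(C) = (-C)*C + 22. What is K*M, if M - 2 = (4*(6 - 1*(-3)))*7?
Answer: -106172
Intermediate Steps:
j(C) = 22 - C² (j(C) = -C² + 22 = 22 - C²)
M = 254 (M = 2 + (4*(6 - 1*(-3)))*7 = 2 + (4*(6 + 3))*7 = 2 + (4*9)*7 = 2 + 36*7 = 2 + 252 = 254)
K = -418 (K = (22 - 1*0²)*(-3 + 4*(-4)) = (22 - 1*0)*(-3 - 16) = (22 + 0)*(-19) = 22*(-19) = -418)
K*M = -418*254 = -106172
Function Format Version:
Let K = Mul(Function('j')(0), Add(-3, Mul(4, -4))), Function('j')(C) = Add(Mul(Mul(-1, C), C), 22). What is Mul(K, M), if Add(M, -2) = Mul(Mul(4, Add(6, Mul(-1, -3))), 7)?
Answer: -106172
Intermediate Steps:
Function('j')(C) = Add(22, Mul(-1, Pow(C, 2))) (Function('j')(C) = Add(Mul(-1, Pow(C, 2)), 22) = Add(22, Mul(-1, Pow(C, 2))))
M = 254 (M = Add(2, Mul(Mul(4, Add(6, Mul(-1, -3))), 7)) = Add(2, Mul(Mul(4, Add(6, 3)), 7)) = Add(2, Mul(Mul(4, 9), 7)) = Add(2, Mul(36, 7)) = Add(2, 252) = 254)
K = -418 (K = Mul(Add(22, Mul(-1, Pow(0, 2))), Add(-3, Mul(4, -4))) = Mul(Add(22, Mul(-1, 0)), Add(-3, -16)) = Mul(Add(22, 0), -19) = Mul(22, -19) = -418)
Mul(K, M) = Mul(-418, 254) = -106172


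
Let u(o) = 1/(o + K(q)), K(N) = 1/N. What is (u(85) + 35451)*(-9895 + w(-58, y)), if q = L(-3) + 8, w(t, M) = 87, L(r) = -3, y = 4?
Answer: -74060850424/213 ≈ -3.4770e+8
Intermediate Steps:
q = 5 (q = -3 + 8 = 5)
u(o) = 1/(⅕ + o) (u(o) = 1/(o + 1/5) = 1/(o + ⅕) = 1/(⅕ + o))
(u(85) + 35451)*(-9895 + w(-58, y)) = (5/(1 + 5*85) + 35451)*(-9895 + 87) = (5/(1 + 425) + 35451)*(-9808) = (5/426 + 35451)*(-9808) = (15102131/426)*(-9808) = -74060850424/213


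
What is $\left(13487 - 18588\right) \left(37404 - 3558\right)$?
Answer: $-172648446$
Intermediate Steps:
$\left(13487 - 18588\right) \left(37404 - 3558\right) = \left(-5101\right) 33846 = -172648446$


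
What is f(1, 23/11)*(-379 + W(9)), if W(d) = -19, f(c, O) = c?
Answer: -398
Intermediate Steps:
f(1, 23/11)*(-379 + W(9)) = 1*(-379 - 19) = 1*(-398) = -398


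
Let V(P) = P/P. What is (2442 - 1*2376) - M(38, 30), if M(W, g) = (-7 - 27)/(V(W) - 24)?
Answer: 1484/23 ≈ 64.522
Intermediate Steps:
V(P) = 1
M(W, g) = 34/23 (M(W, g) = (-7 - 27)/(1 - 24) = -34/(-23) = -34*(-1/23) = 34/23)
(2442 - 1*2376) - M(38, 30) = (2442 - 1*2376) - 1*34/23 = (2442 - 2376) - 34/23 = 66 - 34/23 = 1484/23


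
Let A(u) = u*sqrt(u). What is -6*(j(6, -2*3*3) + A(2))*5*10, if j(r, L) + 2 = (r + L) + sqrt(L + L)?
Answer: 4200 - 1800*I - 600*sqrt(2) ≈ 3351.5 - 1800.0*I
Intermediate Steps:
A(u) = u**(3/2)
j(r, L) = -2 + L + r + sqrt(2)*sqrt(L) (j(r, L) = -2 + ((r + L) + sqrt(L + L)) = -2 + ((L + r) + sqrt(2*L)) = -2 + ((L + r) + sqrt(2)*sqrt(L)) = -2 + (L + r + sqrt(2)*sqrt(L)) = -2 + L + r + sqrt(2)*sqrt(L))
-6*(j(6, -2*3*3) + A(2))*5*10 = -6*((-2 - 2*3*3 + 6 + sqrt(2)*sqrt(-2*3*3)) + 2**(3/2))*5*10 = -6*((-2 - 6*3 + 6 + sqrt(2)*sqrt(-6*3)) + 2*sqrt(2))*5*10 = -6*((-2 - 18 + 6 + sqrt(2)*sqrt(-18)) + 2*sqrt(2))*5*10 = -6*((-2 - 18 + 6 + sqrt(2)*(3*I*sqrt(2))) + 2*sqrt(2))*5*10 = -6*((-2 - 18 + 6 + 6*I) + 2*sqrt(2))*5*10 = -6*((-14 + 6*I) + 2*sqrt(2))*5*10 = -6*(-14 + 2*sqrt(2) + 6*I)*5*10 = -6*(-70 + 10*sqrt(2) + 30*I)*10 = (420 - 180*I - 60*sqrt(2))*10 = 4200 - 1800*I - 600*sqrt(2)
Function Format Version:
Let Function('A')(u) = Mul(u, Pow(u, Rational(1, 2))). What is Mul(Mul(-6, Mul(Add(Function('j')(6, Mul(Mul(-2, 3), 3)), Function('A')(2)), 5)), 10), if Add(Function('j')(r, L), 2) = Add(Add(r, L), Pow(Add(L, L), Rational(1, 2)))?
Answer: Add(4200, Mul(-1800, I), Mul(-600, Pow(2, Rational(1, 2)))) ≈ Add(3351.5, Mul(-1800.0, I))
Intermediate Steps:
Function('A')(u) = Pow(u, Rational(3, 2))
Function('j')(r, L) = Add(-2, L, r, Mul(Pow(2, Rational(1, 2)), Pow(L, Rational(1, 2)))) (Function('j')(r, L) = Add(-2, Add(Add(r, L), Pow(Add(L, L), Rational(1, 2)))) = Add(-2, Add(Add(L, r), Pow(Mul(2, L), Rational(1, 2)))) = Add(-2, Add(Add(L, r), Mul(Pow(2, Rational(1, 2)), Pow(L, Rational(1, 2))))) = Add(-2, Add(L, r, Mul(Pow(2, Rational(1, 2)), Pow(L, Rational(1, 2))))) = Add(-2, L, r, Mul(Pow(2, Rational(1, 2)), Pow(L, Rational(1, 2)))))
Mul(Mul(-6, Mul(Add(Function('j')(6, Mul(Mul(-2, 3), 3)), Function('A')(2)), 5)), 10) = Mul(Mul(-6, Mul(Add(Add(-2, Mul(Mul(-2, 3), 3), 6, Mul(Pow(2, Rational(1, 2)), Pow(Mul(Mul(-2, 3), 3), Rational(1, 2)))), Pow(2, Rational(3, 2))), 5)), 10) = Mul(Mul(-6, Mul(Add(Add(-2, Mul(-6, 3), 6, Mul(Pow(2, Rational(1, 2)), Pow(Mul(-6, 3), Rational(1, 2)))), Mul(2, Pow(2, Rational(1, 2)))), 5)), 10) = Mul(Mul(-6, Mul(Add(Add(-2, -18, 6, Mul(Pow(2, Rational(1, 2)), Pow(-18, Rational(1, 2)))), Mul(2, Pow(2, Rational(1, 2)))), 5)), 10) = Mul(Mul(-6, Mul(Add(Add(-2, -18, 6, Mul(Pow(2, Rational(1, 2)), Mul(3, I, Pow(2, Rational(1, 2))))), Mul(2, Pow(2, Rational(1, 2)))), 5)), 10) = Mul(Mul(-6, Mul(Add(Add(-2, -18, 6, Mul(6, I)), Mul(2, Pow(2, Rational(1, 2)))), 5)), 10) = Mul(Mul(-6, Mul(Add(Add(-14, Mul(6, I)), Mul(2, Pow(2, Rational(1, 2)))), 5)), 10) = Mul(Mul(-6, Mul(Add(-14, Mul(2, Pow(2, Rational(1, 2))), Mul(6, I)), 5)), 10) = Mul(Mul(-6, Add(-70, Mul(10, Pow(2, Rational(1, 2))), Mul(30, I))), 10) = Mul(Add(420, Mul(-180, I), Mul(-60, Pow(2, Rational(1, 2)))), 10) = Add(4200, Mul(-1800, I), Mul(-600, Pow(2, Rational(1, 2))))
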